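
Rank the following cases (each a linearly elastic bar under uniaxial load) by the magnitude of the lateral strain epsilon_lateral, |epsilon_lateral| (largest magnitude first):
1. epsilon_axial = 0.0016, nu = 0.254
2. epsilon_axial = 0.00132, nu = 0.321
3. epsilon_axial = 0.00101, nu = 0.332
Model: a linearly elastic bar under uniaxial load, so epsilon_lateral = -nu·epsilon_axial (SI units).
  Case 1: epsilon_lateral = -(0.254 × 0.0016) = -0.0004064
  Case 2: epsilon_lateral = -(0.321 × 0.00132) = -0.0004237
  Case 3: epsilon_lateral = -(0.332 × 0.00101) = -0.0003353
Ordering by |epsilon_lateral|: 0.0004237 (case 2) > 0.0004064 (case 1) > 0.0003353 (case 3)
Final answer: 2, 1, 3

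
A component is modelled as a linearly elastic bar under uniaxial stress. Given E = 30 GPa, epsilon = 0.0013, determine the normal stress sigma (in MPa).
Model: a linearly elastic bar under uniaxial stress, so epsilon = sigma / E.
Solve for sigma: sigma = epsilon·E.
Convert to SI units:
  E = 30 GPa = 3 × 10¹⁰ Pa
Substitute:
  sigma = 0.0013 × (3 × 10¹⁰)
  sigma = 3.9 × 10⁷ Pa
Convert: sigma = 3.9 × 10⁷ Pa = 39 MPa
Final answer: sigma = 39 MPa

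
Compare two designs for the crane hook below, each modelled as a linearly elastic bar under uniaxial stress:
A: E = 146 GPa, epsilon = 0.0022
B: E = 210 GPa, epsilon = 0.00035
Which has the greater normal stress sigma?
Model: a linearly elastic bar under uniaxial stress, so sigma = E·epsilon (SI units).
  A: sigma = (1.46 × 10¹¹) × 0.0022 = 3.212 × 10⁸ Pa = 321.2 MPa
  B: sigma = (2.1 × 10¹¹) × 0.00035 = 7.35 × 10⁷ Pa = 73.5 MPa
321.2 MPa > 73.5 MPa, so A is larger.
Final answer: A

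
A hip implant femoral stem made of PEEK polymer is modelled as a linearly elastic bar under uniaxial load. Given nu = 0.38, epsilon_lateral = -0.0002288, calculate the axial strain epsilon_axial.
Model: a linearly elastic bar under uniaxial load, so epsilon_lateral = -nu·epsilon_axial.
Solve for epsilon_axial: epsilon_axial = -epsilon_lateral / nu.
Substitute:
  epsilon_axial = -(-0.0002288) / 0.38
  epsilon_axial = 0.0006021
Final answer: epsilon_axial = 0.0006021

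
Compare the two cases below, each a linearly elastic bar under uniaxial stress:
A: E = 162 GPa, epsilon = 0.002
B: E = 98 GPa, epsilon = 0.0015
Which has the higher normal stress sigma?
Model: a linearly elastic bar under uniaxial stress, so sigma = E·epsilon (SI units).
  A: sigma = (1.62 × 10¹¹) × 0.002 = 3.24 × 10⁸ Pa = 324 MPa
  B: sigma = (9.8 × 10¹⁰) × 0.0015 = 1.47 × 10⁸ Pa = 147 MPa
324 MPa > 147 MPa, so A is larger.
Final answer: A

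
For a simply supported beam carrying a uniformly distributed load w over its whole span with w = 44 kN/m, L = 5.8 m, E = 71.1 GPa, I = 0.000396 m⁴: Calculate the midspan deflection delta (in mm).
Model: a simply supported beam carrying a uniformly distributed load w over its whole span, so delta = (5·w·L^4) / (384·E·I).
Convert to SI units:
  w = 44 kN/m = 44000 N/m
  E = 71.1 GPa = 7.11 × 10¹⁰ Pa
Substitute:
  delta = (5 × 44000 × 5.8^4) / (384 × (7.11 × 10¹⁰) × 0.000396)
  delta = 0.02303 m
Convert: delta = 0.02303 m = 23.03 mm
Final answer: delta = 23.03 mm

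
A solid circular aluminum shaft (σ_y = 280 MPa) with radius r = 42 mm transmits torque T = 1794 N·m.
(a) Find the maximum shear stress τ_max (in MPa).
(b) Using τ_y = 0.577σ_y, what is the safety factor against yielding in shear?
(a) For a solid circular shaft, τ_max = T·r/J with J = π·r^4/2, i.e. τ_max = 2·T / (π·r^3). Convert r = 42 mm = 0.042 m.
  τ_max = (2 × 1794) / (π × 0.042^3) = 1.542 × 10⁷ Pa = 15.42 MPa
(b) τ_y = 0.577 × 280 = 161.56 MPa
  SF = τ_y/τ_max = 161.56 / 15.42 = 10.48
Final answer: (a) τ_max = 15.42 MPa, (b) SF = 10.48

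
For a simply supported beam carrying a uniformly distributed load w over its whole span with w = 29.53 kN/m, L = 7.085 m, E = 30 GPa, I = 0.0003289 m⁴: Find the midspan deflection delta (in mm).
Model: a simply supported beam carrying a uniformly distributed load w over its whole span, so delta = (5·w·L^4) / (384·E·I).
Convert to SI units:
  w = 29.53 kN/m = 29530 N/m
  E = 30 GPa = 3 × 10¹⁰ Pa
Substitute:
  delta = (5 × 29530 × 7.085^4) / (384 × (3 × 10¹⁰) × 0.0003289)
  delta = 0.09819 m
Convert: delta = 0.09819 m = 98.19 mm
Final answer: delta = 98.19 mm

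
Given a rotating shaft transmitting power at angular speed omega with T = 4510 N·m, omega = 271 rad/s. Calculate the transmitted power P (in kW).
Model: a rotating shaft transmitting power at angular speed omega, so P = T·omega.
Substitute:
  P = 4510 × 271
  P = 1.222 × 10⁶ W
Convert: P = 1.222 × 10⁶ W = 1222 kW
Final answer: P = 1222 kW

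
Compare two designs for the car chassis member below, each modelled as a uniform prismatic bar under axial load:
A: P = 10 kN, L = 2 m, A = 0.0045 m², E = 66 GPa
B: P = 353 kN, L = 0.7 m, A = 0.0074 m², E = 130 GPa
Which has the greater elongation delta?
Model: a uniform prismatic bar under axial load, so delta = (P·L) / (A·E) (SI units).
  A: delta = (10000 × 2) / (0.0045 × (6.6 × 10¹⁰)) = 6.734 × 10⁻⁵ m = 0.06734 mm
  B: delta = (353000 × 0.7) / (0.0074 × (1.3 × 10¹¹)) = 0.0002569 m = 0.2569 mm
0.2569 mm > 0.06734 mm, so B is larger.
Final answer: B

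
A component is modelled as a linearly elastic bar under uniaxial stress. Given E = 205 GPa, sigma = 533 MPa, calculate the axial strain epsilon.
Model: a linearly elastic bar under uniaxial stress, so sigma = E·epsilon.
Solve for epsilon: epsilon = sigma / E.
Convert to SI units:
  E = 205 GPa = 2.05 × 10¹¹ Pa
  sigma = 533 MPa = 5.33 × 10⁸ Pa
Substitute:
  epsilon = (5.33 × 10⁸) / (2.05 × 10¹¹)
  epsilon = 0.0026
Final answer: epsilon = 0.0026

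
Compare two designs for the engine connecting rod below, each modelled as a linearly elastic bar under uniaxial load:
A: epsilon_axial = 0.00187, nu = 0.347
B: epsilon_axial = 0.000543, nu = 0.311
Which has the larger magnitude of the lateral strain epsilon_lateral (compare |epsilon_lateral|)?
Model: a linearly elastic bar under uniaxial load, so epsilon_lateral = -nu·epsilon_axial (SI units).
  A: epsilon_lateral = -(0.347 × 0.00187) = -0.0006489
  B: epsilon_lateral = -(0.311 × 0.000543) = -0.0001689
|epsilon_lateral|: A = 0.0006489, B = 0.0001689, so A is larger in magnitude.
Final answer: A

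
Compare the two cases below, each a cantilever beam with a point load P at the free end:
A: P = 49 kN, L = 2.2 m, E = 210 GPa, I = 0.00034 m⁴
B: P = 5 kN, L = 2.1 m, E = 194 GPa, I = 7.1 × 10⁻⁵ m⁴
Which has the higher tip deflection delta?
Model: a cantilever beam with a point load P at the free end, so delta = (P·L^3) / (3·E·I) (SI units).
  A: delta = (49000 × 2.2^3) / (3 × (2.1 × 10¹¹) × 0.00034) = 0.002436 m = 2.436 mm
  B: delta = (5000 × 2.1^3) / (3 × (1.94 × 10¹¹) × (7.1 × 10⁻⁵)) = 0.001121 m = 1.121 mm
2.436 mm > 1.121 mm, so A is larger.
Final answer: A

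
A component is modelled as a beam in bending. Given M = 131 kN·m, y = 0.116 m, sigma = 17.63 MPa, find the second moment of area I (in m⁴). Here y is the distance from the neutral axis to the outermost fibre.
Model: a beam in bending, so sigma = (M·y) / I.
Solve for I: I = (M·y) / sigma.
Convert to SI units:
  M = 131 kN·m = 131000 N·m
  sigma = 17.63 MPa = 1.763 × 10⁷ Pa
Substitute:
  I = (131000 × 0.116) / (1.763 × 10⁷)
  I = 0.0008619 m⁴
Final answer: I = 0.0008619 m⁴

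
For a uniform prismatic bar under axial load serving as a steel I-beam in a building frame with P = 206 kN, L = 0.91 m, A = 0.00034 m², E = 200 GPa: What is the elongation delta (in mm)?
Model: a uniform prismatic bar under axial load, so delta = (P·L) / (A·E).
Convert to SI units:
  P = 206 kN = 206000 N
  E = 200 GPa = 2 × 10¹¹ Pa
Substitute:
  delta = (206000 × 0.91) / (0.00034 × (2 × 10¹¹))
  delta = 0.002757 m
Convert: delta = 0.002757 m = 2.757 mm
Final answer: delta = 2.757 mm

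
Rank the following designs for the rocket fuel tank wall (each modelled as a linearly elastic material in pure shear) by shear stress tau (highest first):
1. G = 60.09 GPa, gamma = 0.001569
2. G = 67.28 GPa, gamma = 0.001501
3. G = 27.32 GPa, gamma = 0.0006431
Model: a linearly elastic material in pure shear, so tau = G·gamma (SI units).
  Case 1: tau = (6.009 × 10¹⁰) × 0.001569 = 9.428 × 10⁷ Pa = 94.28 MPa
  Case 2: tau = (6.728 × 10¹⁰) × 0.001501 = 1.01 × 10⁸ Pa = 101 MPa
  Case 3: tau = (2.732 × 10¹⁰) × 0.0006431 = 1.757 × 10⁷ Pa = 17.57 MPa
Ordering: 101 MPa (case 2) > 94.28 MPa (case 1) > 17.57 MPa (case 3)
Final answer: 2, 1, 3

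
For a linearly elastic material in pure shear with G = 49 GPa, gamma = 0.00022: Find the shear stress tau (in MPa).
Model: a linearly elastic material in pure shear, so tau = G·gamma.
Convert to SI units:
  G = 49 GPa = 4.9 × 10¹⁰ Pa
Substitute:
  tau = (4.9 × 10¹⁰) × 0.00022
  tau = 1.078 × 10⁷ Pa
Convert: tau = 1.078 × 10⁷ Pa = 10.78 MPa
Final answer: tau = 10.78 MPa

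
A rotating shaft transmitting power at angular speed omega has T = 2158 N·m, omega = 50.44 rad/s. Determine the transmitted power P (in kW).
Model: a rotating shaft transmitting power at angular speed omega, so P = T·omega.
Substitute:
  P = 2158 × 50.44
  P = 108800 W
Convert: P = 108800 W = 108.8 kW
Final answer: P = 108.8 kW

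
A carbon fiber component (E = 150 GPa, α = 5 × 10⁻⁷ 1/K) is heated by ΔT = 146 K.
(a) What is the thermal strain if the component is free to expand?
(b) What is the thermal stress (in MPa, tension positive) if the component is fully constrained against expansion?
(a) Free thermal strain ε_th = α·ΔT = (5 × 10⁻⁷) × 146 = 7.3 × 10⁻⁵
(b) Fully constrained, the expansion is suppressed, so σ = -E·α·ΔT. Convert E = 150 GPa = 1.5 × 10¹¹ Pa.
  σ = -(1.5 × 10¹¹) × (5 × 10⁻⁷) × 146 = -1.095 × 10⁷ Pa = -10.95 MPa (compressive)
Final answer: (a) ε_th = 7.3 × 10⁻⁵, (b) σ = -10.95 MPa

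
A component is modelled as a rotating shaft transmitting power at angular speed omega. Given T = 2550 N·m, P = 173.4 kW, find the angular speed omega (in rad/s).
Model: a rotating shaft transmitting power at angular speed omega, so P = T·omega.
Solve for omega: omega = P / T.
Convert to SI units:
  P = 173.4 kW = 173400 W
Substitute:
  omega = 173400 / 2550
  omega = 68 rad/s
Final answer: omega = 68 rad/s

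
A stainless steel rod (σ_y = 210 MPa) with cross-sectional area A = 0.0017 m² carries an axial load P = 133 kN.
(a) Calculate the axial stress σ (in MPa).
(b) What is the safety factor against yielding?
(a) Axial stress σ = P/A. Convert P = 133 kN = 133000 N.
  σ = 133000 / 0.0017 = 7.824 × 10⁷ Pa = 78.24 MPa
(b) Safety factor SF = σ_y/σ = 210 / 78.24 = 2.684
Final answer: (a) σ = 78.24 MPa, (b) SF = 2.684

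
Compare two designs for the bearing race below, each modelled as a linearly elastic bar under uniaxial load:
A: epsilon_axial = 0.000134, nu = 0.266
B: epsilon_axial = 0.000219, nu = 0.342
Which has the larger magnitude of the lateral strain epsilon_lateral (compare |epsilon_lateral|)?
Model: a linearly elastic bar under uniaxial load, so epsilon_lateral = -nu·epsilon_axial (SI units).
  A: epsilon_lateral = -(0.266 × 0.000134) = -3.564 × 10⁻⁵
  B: epsilon_lateral = -(0.342 × 0.000219) = -7.49 × 10⁻⁵
|epsilon_lateral|: A = 3.564 × 10⁻⁵, B = 7.49 × 10⁻⁵, so B is larger in magnitude.
Final answer: B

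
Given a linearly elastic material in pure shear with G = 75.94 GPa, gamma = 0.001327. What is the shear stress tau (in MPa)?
Model: a linearly elastic material in pure shear, so tau = G·gamma.
Convert to SI units:
  G = 75.94 GPa = 7.594 × 10¹⁰ Pa
Substitute:
  tau = (7.594 × 10¹⁰) × 0.001327
  tau = 1.008 × 10⁸ Pa
Convert: tau = 1.008 × 10⁸ Pa = 100.8 MPa
Final answer: tau = 100.8 MPa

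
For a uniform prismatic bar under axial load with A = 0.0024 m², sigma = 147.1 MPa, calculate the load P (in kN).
Model: a uniform prismatic bar under axial load, so sigma = P / A.
Solve for P: P = sigma·A.
Convert to SI units:
  sigma = 147.1 MPa = 1.471 × 10⁸ Pa
Substitute:
  P = (1.471 × 10⁸) × 0.0024
  P = 353000 N
Convert: P = 353000 N = 353 kN
Final answer: P = 353 kN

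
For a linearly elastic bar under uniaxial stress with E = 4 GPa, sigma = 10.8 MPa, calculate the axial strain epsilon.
Model: a linearly elastic bar under uniaxial stress, so sigma = E·epsilon.
Solve for epsilon: epsilon = sigma / E.
Convert to SI units:
  E = 4 GPa = 4 × 10⁹ Pa
  sigma = 10.8 MPa = 1.08 × 10⁷ Pa
Substitute:
  epsilon = (1.08 × 10⁷) / (4 × 10⁹)
  epsilon = 0.0027
Final answer: epsilon = 0.0027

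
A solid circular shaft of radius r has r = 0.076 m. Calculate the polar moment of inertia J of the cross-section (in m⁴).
Model: a solid circular shaft of radius r, so J = (π·r^4) / 2.
Substitute:
  J = (π × 0.076^4) / 2
  J = 5.241 × 10⁻⁵ m⁴
Final answer: J = 5.241 × 10⁻⁵ m⁴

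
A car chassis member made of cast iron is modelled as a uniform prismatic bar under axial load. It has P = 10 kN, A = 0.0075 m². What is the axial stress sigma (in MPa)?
Model: a uniform prismatic bar under axial load, so sigma = P / A.
Convert to SI units:
  P = 10 kN = 10000 N
Substitute:
  sigma = 10000 / 0.0075
  sigma = 1.333 × 10⁶ Pa
Convert: sigma = 1.333 × 10⁶ Pa = 1.333 MPa
Final answer: sigma = 1.333 MPa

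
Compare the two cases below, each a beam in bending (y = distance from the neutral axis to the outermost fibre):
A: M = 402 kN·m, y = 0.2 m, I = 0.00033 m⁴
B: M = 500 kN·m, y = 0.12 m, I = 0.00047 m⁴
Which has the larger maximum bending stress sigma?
Model: a beam in bending (y = distance from the neutral axis to the outermost fibre), so sigma = (M·y) / I (SI units).
  A: sigma = (402000 × 0.2) / 0.00033 = 2.436 × 10⁸ Pa = 243.6 MPa
  B: sigma = (500000 × 0.12) / 0.00047 = 1.277 × 10⁸ Pa = 127.7 MPa
243.6 MPa > 127.7 MPa, so A is larger.
Final answer: A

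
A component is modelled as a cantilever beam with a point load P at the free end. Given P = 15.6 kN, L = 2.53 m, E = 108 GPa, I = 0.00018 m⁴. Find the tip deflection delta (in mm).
Model: a cantilever beam with a point load P at the free end, so delta = (P·L^3) / (3·E·I).
Convert to SI units:
  P = 15.6 kN = 15600 N
  E = 108 GPa = 1.08 × 10¹¹ Pa
Substitute:
  delta = (15600 × 2.53^3) / (3 × (1.08 × 10¹¹) × 0.00018)
  delta = 0.004332 m
Convert: delta = 0.004332 m = 4.332 mm
Final answer: delta = 4.332 mm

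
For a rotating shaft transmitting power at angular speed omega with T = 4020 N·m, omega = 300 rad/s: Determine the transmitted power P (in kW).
Model: a rotating shaft transmitting power at angular speed omega, so P = T·omega.
Substitute:
  P = 4020 × 300
  P = 1.206 × 10⁶ W
Convert: P = 1.206 × 10⁶ W = 1206 kW
Final answer: P = 1206 kW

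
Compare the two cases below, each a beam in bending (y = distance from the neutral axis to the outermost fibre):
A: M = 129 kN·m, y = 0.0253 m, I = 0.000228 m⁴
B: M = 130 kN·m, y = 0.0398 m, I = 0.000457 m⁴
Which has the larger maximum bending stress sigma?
Model: a beam in bending (y = distance from the neutral axis to the outermost fibre), so sigma = (M·y) / I (SI units).
  A: sigma = (129000 × 0.0253) / 0.000228 = 1.431 × 10⁷ Pa = 14.31 MPa
  B: sigma = (130000 × 0.0398) / 0.000457 = 1.132 × 10⁷ Pa = 11.32 MPa
14.31 MPa > 11.32 MPa, so A is larger.
Final answer: A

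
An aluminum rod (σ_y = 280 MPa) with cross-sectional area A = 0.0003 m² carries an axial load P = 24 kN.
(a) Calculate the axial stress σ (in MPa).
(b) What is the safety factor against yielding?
(a) Axial stress σ = P/A. Convert P = 24 kN = 24000 N.
  σ = 24000 / 0.0003 = 8 × 10⁷ Pa = 80 MPa
(b) Safety factor SF = σ_y/σ = 280 / 80 = 3.5
Final answer: (a) σ = 80 MPa, (b) SF = 3.5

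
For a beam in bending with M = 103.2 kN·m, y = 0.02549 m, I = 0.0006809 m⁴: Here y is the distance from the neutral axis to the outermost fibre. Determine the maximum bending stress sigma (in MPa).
Model: a beam in bending, so sigma = (M·y) / I.
Convert to SI units:
  M = 103.2 kN·m = 103200 N·m
Substitute:
  sigma = (103200 × 0.02549) / 0.0006809
  sigma = 3.863 × 10⁶ Pa
Convert: sigma = 3.863 × 10⁶ Pa = 3.863 MPa
Final answer: sigma = 3.863 MPa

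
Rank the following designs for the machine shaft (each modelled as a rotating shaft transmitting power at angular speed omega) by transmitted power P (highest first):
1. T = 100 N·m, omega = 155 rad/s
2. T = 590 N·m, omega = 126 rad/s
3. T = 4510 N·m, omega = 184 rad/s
Model: a rotating shaft transmitting power at angular speed omega, so P = T·omega (SI units).
  Case 1: P = 100 × 155 = 15500 W = 15.5 kW
  Case 2: P = 590 × 126 = 74340 W = 74.34 kW
  Case 3: P = 4510 × 184 = 829800 W = 829.8 kW
Ordering: 829.8 kW (case 3) > 74.34 kW (case 2) > 15.5 kW (case 1)
Final answer: 3, 2, 1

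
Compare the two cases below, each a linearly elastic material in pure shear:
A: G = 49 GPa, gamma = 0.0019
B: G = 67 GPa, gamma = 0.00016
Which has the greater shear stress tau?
Model: a linearly elastic material in pure shear, so tau = G·gamma (SI units).
  A: tau = (4.9 × 10¹⁰) × 0.0019 = 9.31 × 10⁷ Pa = 93.1 MPa
  B: tau = (6.7 × 10¹⁰) × 0.00016 = 1.072 × 10⁷ Pa = 10.72 MPa
93.1 MPa > 10.72 MPa, so A is larger.
Final answer: A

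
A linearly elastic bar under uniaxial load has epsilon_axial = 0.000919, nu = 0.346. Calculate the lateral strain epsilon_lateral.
Model: a linearly elastic bar under uniaxial load, so epsilon_lateral = -nu·epsilon_axial.
Substitute:
  epsilon_lateral = -(0.346 × 0.000919)
  epsilon_lateral = -0.000318
Final answer: epsilon_lateral = -0.000318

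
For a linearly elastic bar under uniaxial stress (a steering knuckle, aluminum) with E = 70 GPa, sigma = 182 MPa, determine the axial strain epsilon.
Model: a linearly elastic bar under uniaxial stress, so sigma = E·epsilon.
Solve for epsilon: epsilon = sigma / E.
Convert to SI units:
  E = 70 GPa = 7 × 10¹⁰ Pa
  sigma = 182 MPa = 1.82 × 10⁸ Pa
Substitute:
  epsilon = (1.82 × 10⁸) / (7 × 10¹⁰)
  epsilon = 0.0026
Final answer: epsilon = 0.0026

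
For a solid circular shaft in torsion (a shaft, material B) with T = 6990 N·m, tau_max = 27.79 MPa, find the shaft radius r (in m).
Model: a solid circular shaft in torsion, so tau_max = (2·T) / (π·r^3).
Solve for r: r = ((2·T) / (π·tau_max))^(1/3).
Convert to SI units:
  tau_max = 27.79 MPa = 2.779 × 10⁷ Pa
Substitute:
  r = ((2 × 6990) / (π × (2.779 × 10⁷)))^(1/3)
  r = 0.0543 m
Final answer: r = 0.0543 m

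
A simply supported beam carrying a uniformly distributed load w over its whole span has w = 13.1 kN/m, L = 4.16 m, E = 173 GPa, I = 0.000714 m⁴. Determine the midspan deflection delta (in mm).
Model: a simply supported beam carrying a uniformly distributed load w over its whole span, so delta = (5·w·L^4) / (384·E·I).
Convert to SI units:
  w = 13.1 kN/m = 13100 N/m
  E = 173 GPa = 1.73 × 10¹¹ Pa
Substitute:
  delta = (5 × 13100 × 4.16^4) / (384 × (1.73 × 10¹¹) × 0.000714)
  delta = 0.0004136 m
Convert: delta = 0.0004136 m = 0.4136 mm
Final answer: delta = 0.4136 mm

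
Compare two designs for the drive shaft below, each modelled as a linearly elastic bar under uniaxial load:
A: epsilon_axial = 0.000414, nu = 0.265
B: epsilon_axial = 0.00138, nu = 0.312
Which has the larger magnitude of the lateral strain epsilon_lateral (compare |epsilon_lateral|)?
Model: a linearly elastic bar under uniaxial load, so epsilon_lateral = -nu·epsilon_axial (SI units).
  A: epsilon_lateral = -(0.265 × 0.000414) = -0.0001097
  B: epsilon_lateral = -(0.312 × 0.00138) = -0.0004306
|epsilon_lateral|: A = 0.0001097, B = 0.0004306, so B is larger in magnitude.
Final answer: B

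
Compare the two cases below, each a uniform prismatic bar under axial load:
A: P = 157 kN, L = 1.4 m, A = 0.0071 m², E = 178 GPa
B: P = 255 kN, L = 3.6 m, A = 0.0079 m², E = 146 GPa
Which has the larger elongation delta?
Model: a uniform prismatic bar under axial load, so delta = (P·L) / (A·E) (SI units).
  A: delta = (157000 × 1.4) / (0.0071 × (1.78 × 10¹¹)) = 0.0001739 m = 0.1739 mm
  B: delta = (255000 × 3.6) / (0.0079 × (1.46 × 10¹¹)) = 0.0007959 m = 0.7959 mm
0.7959 mm > 0.1739 mm, so B is larger.
Final answer: B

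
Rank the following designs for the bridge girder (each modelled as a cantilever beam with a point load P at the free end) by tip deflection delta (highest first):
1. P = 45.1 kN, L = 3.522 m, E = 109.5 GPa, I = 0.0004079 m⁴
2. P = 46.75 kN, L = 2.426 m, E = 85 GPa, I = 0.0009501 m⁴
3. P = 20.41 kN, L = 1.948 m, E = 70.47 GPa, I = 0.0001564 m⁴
Model: a cantilever beam with a point load P at the free end, so delta = (P·L^3) / (3·E·I) (SI units).
  Case 1: delta = (45100 × 3.522^3) / (3 × (1.095 × 10¹¹) × 0.0004079) = 0.0147 m = 14.7 mm
  Case 2: delta = (46750 × 2.426^3) / (3 × (8.5 × 10¹⁰) × 0.0009501) = 0.002755 m = 2.755 mm
  Case 3: delta = (20410 × 1.948^3) / (3 × (7.047 × 10¹⁰) × 0.0001564) = 0.004563 m = 4.563 mm
Ordering: 14.7 mm (case 1) > 4.563 mm (case 3) > 2.755 mm (case 2)
Final answer: 1, 3, 2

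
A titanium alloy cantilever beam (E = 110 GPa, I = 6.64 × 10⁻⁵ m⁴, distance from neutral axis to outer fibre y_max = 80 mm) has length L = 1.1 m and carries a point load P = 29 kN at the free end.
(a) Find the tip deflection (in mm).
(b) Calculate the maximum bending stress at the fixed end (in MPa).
(a) Tip deflection of a cantilever with an end point load: δ = P·L^3 / (3·E·I). Convert P = 29 kN = 29000 N, E = 110 GPa = 1.1 × 10¹¹ Pa.
  δ = (29000 × 1.1^3) / (3 × (1.1 × 10¹¹) × (6.64 × 10⁻⁵)) = 0.001762 m = 1.762 mm
(b) Maximum bending moment at the fixed end: M = P·L = 29000 × 1.1 = 31900 N·m. Convert y_max = 80 mm = 0.08 m.
  σ = M·y_max / I = (31900 × 0.08) / (6.64 × 10⁻⁵) = 3.843 × 10⁷ Pa = 38.43 MPa
Final answer: (a) δ = 1.762 mm, (b) σ = 38.43 MPa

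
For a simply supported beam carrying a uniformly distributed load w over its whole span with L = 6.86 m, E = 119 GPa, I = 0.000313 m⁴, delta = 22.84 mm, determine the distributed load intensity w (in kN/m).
Model: a simply supported beam carrying a uniformly distributed load w over its whole span, so delta = (5·w·L^4) / (384·E·I).
Solve for w: w = (384·delta·E·I) / (5·L^4).
Convert to SI units:
  E = 119 GPa = 1.19 × 10¹¹ Pa
  delta = 22.84 mm = 0.02284 m
Substitute:
  w = (384 × 0.02284 × (1.19 × 10¹¹) × 0.000313) / (5 × 6.86^4)
  w = 29500 N/m
Convert: w = 29500 N/m = 29.5 kN/m
Final answer: w = 29.5 kN/m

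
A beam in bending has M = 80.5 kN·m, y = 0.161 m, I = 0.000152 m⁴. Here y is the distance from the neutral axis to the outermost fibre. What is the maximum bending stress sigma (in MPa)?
Model: a beam in bending, so sigma = (M·y) / I.
Convert to SI units:
  M = 80.5 kN·m = 80500 N·m
Substitute:
  sigma = (80500 × 0.161) / 0.000152
  sigma = 8.527 × 10⁷ Pa
Convert: sigma = 8.527 × 10⁷ Pa = 85.27 MPa
Final answer: sigma = 85.27 MPa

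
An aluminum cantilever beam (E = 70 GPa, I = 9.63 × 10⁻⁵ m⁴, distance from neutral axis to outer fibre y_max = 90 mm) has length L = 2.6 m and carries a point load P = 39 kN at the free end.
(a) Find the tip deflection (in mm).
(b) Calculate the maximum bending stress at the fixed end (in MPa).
(a) Tip deflection of a cantilever with an end point load: δ = P·L^3 / (3·E·I). Convert P = 39 kN = 39000 N, E = 70 GPa = 7 × 10¹⁰ Pa.
  δ = (39000 × 2.6^3) / (3 × (7 × 10¹⁰) × (9.63 × 10⁻⁵)) = 0.0339 m = 33.9 mm
(b) Maximum bending moment at the fixed end: M = P·L = 39000 × 2.6 = 101400 N·m. Convert y_max = 90 mm = 0.09 m.
  σ = M·y_max / I = (101400 × 0.09) / (9.63 × 10⁻⁵) = 9.477 × 10⁷ Pa = 94.77 MPa
Final answer: (a) δ = 33.9 mm, (b) σ = 94.77 MPa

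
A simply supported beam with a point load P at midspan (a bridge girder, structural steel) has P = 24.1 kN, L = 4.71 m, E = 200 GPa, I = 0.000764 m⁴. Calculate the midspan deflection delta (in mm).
Model: a simply supported beam with a point load P at midspan, so delta = (P·L^3) / (48·E·I).
Convert to SI units:
  P = 24.1 kN = 24100 N
  E = 200 GPa = 2 × 10¹¹ Pa
Substitute:
  delta = (24100 × 4.71^3) / (48 × (2 × 10¹¹) × 0.000764)
  delta = 0.0003433 m
Convert: delta = 0.0003433 m = 0.3433 mm
Final answer: delta = 0.3433 mm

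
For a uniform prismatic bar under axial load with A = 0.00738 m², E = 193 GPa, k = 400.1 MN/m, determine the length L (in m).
Model: a uniform prismatic bar under axial load, so k = (A·E) / L.
Solve for L: L = (A·E) / k.
Convert to SI units:
  E = 193 GPa = 1.93 × 10¹¹ Pa
  k = 400.1 MN/m = 4.001 × 10⁸ N/m
Substitute:
  L = (0.00738 × (1.93 × 10¹¹)) / (4.001 × 10⁸)
  L = 3.56 m
Final answer: L = 3.56 m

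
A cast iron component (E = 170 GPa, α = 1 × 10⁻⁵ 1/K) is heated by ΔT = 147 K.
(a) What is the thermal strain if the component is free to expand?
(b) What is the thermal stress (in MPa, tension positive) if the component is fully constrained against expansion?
(a) Free thermal strain ε_th = α·ΔT = (1 × 10⁻⁵) × 147 = 0.00147
(b) Fully constrained, the expansion is suppressed, so σ = -E·α·ΔT. Convert E = 170 GPa = 1.7 × 10¹¹ Pa.
  σ = -(1.7 × 10¹¹) × (1 × 10⁻⁵) × 147 = -2.499 × 10⁸ Pa = -249.9 MPa (compressive)
Final answer: (a) ε_th = 0.00147, (b) σ = -249.9 MPa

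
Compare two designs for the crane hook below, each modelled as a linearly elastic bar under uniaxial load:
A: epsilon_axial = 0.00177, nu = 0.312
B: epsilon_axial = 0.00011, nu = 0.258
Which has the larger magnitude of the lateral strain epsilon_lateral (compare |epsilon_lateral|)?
Model: a linearly elastic bar under uniaxial load, so epsilon_lateral = -nu·epsilon_axial (SI units).
  A: epsilon_lateral = -(0.312 × 0.00177) = -0.0005522
  B: epsilon_lateral = -(0.258 × 0.00011) = -2.838 × 10⁻⁵
|epsilon_lateral|: A = 0.0005522, B = 2.838 × 10⁻⁵, so A is larger in magnitude.
Final answer: A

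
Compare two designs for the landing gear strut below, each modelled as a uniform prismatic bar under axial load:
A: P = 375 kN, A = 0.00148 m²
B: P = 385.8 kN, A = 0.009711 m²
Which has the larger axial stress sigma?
Model: a uniform prismatic bar under axial load, so sigma = P / A (SI units).
  A: sigma = 375000 / 0.00148 = 2.534 × 10⁸ Pa = 253.4 MPa
  B: sigma = 385800 / 0.009711 = 3.973 × 10⁷ Pa = 39.73 MPa
253.4 MPa > 39.73 MPa, so A is larger.
Final answer: A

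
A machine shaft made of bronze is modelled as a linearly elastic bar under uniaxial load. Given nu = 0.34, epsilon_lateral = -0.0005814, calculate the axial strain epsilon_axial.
Model: a linearly elastic bar under uniaxial load, so epsilon_lateral = -nu·epsilon_axial.
Solve for epsilon_axial: epsilon_axial = -epsilon_lateral / nu.
Substitute:
  epsilon_axial = -(-0.0005814) / 0.34
  epsilon_axial = 0.00171
Final answer: epsilon_axial = 0.00171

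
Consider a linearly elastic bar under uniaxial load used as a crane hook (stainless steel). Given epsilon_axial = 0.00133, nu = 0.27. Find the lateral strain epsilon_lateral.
Model: a linearly elastic bar under uniaxial load, so epsilon_lateral = -nu·epsilon_axial.
Substitute:
  epsilon_lateral = -(0.27 × 0.00133)
  epsilon_lateral = -0.0003591
Final answer: epsilon_lateral = -0.0003591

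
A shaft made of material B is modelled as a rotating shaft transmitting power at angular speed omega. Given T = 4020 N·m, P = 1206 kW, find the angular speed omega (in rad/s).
Model: a rotating shaft transmitting power at angular speed omega, so P = T·omega.
Solve for omega: omega = P / T.
Convert to SI units:
  P = 1206 kW = 1.206 × 10⁶ W
Substitute:
  omega = (1.206 × 10⁶) / 4020
  omega = 300 rad/s
Final answer: omega = 300 rad/s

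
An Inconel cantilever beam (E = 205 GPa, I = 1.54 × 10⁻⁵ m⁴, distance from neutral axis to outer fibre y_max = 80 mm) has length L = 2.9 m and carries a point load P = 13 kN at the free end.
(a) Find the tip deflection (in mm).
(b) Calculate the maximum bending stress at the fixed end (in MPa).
(a) Tip deflection of a cantilever with an end point load: δ = P·L^3 / (3·E·I). Convert P = 13 kN = 13000 N, E = 205 GPa = 2.05 × 10¹¹ Pa.
  δ = (13000 × 2.9^3) / (3 × (2.05 × 10¹¹) × (1.54 × 10⁻⁵)) = 0.03348 m = 33.48 mm
(b) Maximum bending moment at the fixed end: M = P·L = 13000 × 2.9 = 37700 N·m. Convert y_max = 80 mm = 0.08 m.
  σ = M·y_max / I = (37700 × 0.08) / (1.54 × 10⁻⁵) = 1.958 × 10⁸ Pa = 195.8 MPa
Final answer: (a) δ = 33.48 mm, (b) σ = 195.8 MPa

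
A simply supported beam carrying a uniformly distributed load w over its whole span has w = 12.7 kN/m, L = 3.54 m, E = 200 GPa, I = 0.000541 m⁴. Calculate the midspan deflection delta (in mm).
Model: a simply supported beam carrying a uniformly distributed load w over its whole span, so delta = (5·w·L^4) / (384·E·I).
Convert to SI units:
  w = 12.7 kN/m = 12700 N/m
  E = 200 GPa = 2 × 10¹¹ Pa
Substitute:
  delta = (5 × 12700 × 3.54^4) / (384 × (2 × 10¹¹) × 0.000541)
  delta = 0.00024 m
Convert: delta = 0.00024 m = 0.24 mm
Final answer: delta = 0.24 mm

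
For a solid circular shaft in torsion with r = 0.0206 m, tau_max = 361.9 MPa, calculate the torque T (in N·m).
Model: a solid circular shaft in torsion, so tau_max = (2·T) / (π·r^3).
Solve for T: T = (π·tau_max·r^3) / 2.
Convert to SI units:
  tau_max = 361.9 MPa = 3.619 × 10⁸ Pa
Substitute:
  T = (π × (3.619 × 10⁸) × 0.0206^3) / 2
  T = 4969 N·m
Final answer: T = 4969 N·m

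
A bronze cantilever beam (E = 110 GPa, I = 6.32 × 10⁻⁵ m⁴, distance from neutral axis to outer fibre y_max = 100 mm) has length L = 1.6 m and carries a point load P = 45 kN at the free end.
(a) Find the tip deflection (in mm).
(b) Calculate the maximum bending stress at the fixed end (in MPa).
(a) Tip deflection of a cantilever with an end point load: δ = P·L^3 / (3·E·I). Convert P = 45 kN = 45000 N, E = 110 GPa = 1.1 × 10¹¹ Pa.
  δ = (45000 × 1.6^3) / (3 × (1.1 × 10¹¹) × (6.32 × 10⁻⁵)) = 0.008838 m = 8.838 mm
(b) Maximum bending moment at the fixed end: M = P·L = 45000 × 1.6 = 72000 N·m. Convert y_max = 100 mm = 0.1 m.
  σ = M·y_max / I = (72000 × 0.1) / (6.32 × 10⁻⁵) = 1.139 × 10⁸ Pa = 113.9 MPa
Final answer: (a) δ = 8.838 mm, (b) σ = 113.9 MPa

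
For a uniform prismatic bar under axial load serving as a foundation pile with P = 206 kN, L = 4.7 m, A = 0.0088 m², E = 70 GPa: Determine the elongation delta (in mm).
Model: a uniform prismatic bar under axial load, so delta = (P·L) / (A·E).
Convert to SI units:
  P = 206 kN = 206000 N
  E = 70 GPa = 7 × 10¹⁰ Pa
Substitute:
  delta = (206000 × 4.7) / (0.0088 × (7 × 10¹⁰))
  delta = 0.001572 m
Convert: delta = 0.001572 m = 1.572 mm
Final answer: delta = 1.572 mm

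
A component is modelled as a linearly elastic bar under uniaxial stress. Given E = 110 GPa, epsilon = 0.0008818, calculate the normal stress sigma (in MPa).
Model: a linearly elastic bar under uniaxial stress, so epsilon = sigma / E.
Solve for sigma: sigma = epsilon·E.
Convert to SI units:
  E = 110 GPa = 1.1 × 10¹¹ Pa
Substitute:
  sigma = 0.0008818 × (1.1 × 10¹¹)
  sigma = 9.7 × 10⁷ Pa
Convert: sigma = 9.7 × 10⁷ Pa = 97 MPa
Final answer: sigma = 97 MPa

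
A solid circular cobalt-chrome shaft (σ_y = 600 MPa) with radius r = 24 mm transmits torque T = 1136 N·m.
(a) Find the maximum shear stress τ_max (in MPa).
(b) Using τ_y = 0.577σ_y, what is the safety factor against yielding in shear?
(a) For a solid circular shaft, τ_max = T·r/J with J = π·r^4/2, i.e. τ_max = 2·T / (π·r^3). Convert r = 24 mm = 0.024 m.
  τ_max = (2 × 1136) / (π × 0.024^3) = 5.231 × 10⁷ Pa = 52.31 MPa
(b) τ_y = 0.577 × 600 = 346.2 MPa
  SF = τ_y/τ_max = 346.2 / 52.31 = 6.618
Final answer: (a) τ_max = 52.31 MPa, (b) SF = 6.618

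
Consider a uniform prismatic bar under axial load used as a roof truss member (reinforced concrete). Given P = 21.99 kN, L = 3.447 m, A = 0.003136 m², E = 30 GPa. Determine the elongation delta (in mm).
Model: a uniform prismatic bar under axial load, so delta = (P·L) / (A·E).
Convert to SI units:
  P = 21.99 kN = 21990 N
  E = 30 GPa = 3 × 10¹⁰ Pa
Substitute:
  delta = (21990 × 3.447) / (0.003136 × (3 × 10¹⁰))
  delta = 0.0008057 m
Convert: delta = 0.0008057 m = 0.8057 mm
Final answer: delta = 0.8057 mm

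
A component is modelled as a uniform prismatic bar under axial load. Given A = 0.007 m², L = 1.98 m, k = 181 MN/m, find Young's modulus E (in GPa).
Model: a uniform prismatic bar under axial load, so k = (A·E) / L.
Solve for E: E = (k·L) / A.
Convert to SI units:
  k = 181 MN/m = 1.81 × 10⁸ N/m
Substitute:
  E = ((1.81 × 10⁸) × 1.98) / 0.007
  E = 5.12 × 10¹⁰ Pa
Convert: E = 5.12 × 10¹⁰ Pa = 51.2 GPa
Final answer: E = 51.2 GPa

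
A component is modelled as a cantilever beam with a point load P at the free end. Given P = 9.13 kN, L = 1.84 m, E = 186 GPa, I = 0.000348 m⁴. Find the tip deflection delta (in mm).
Model: a cantilever beam with a point load P at the free end, so delta = (P·L^3) / (3·E·I).
Convert to SI units:
  P = 9.13 kN = 9130 N
  E = 186 GPa = 1.86 × 10¹¹ Pa
Substitute:
  delta = (9130 × 1.84^3) / (3 × (1.86 × 10¹¹) × 0.000348)
  delta = 0.0002929 m
Convert: delta = 0.0002929 m = 0.2929 mm
Final answer: delta = 0.2929 mm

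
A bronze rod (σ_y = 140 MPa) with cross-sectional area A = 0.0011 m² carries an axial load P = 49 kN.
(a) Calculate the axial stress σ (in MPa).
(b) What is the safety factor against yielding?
(a) Axial stress σ = P/A. Convert P = 49 kN = 49000 N.
  σ = 49000 / 0.0011 = 4.455 × 10⁷ Pa = 44.55 MPa
(b) Safety factor SF = σ_y/σ = 140 / 44.55 = 3.143
Final answer: (a) σ = 44.55 MPa, (b) SF = 3.143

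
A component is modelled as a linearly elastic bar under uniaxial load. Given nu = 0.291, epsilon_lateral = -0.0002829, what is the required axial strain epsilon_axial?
Model: a linearly elastic bar under uniaxial load, so epsilon_lateral = -nu·epsilon_axial.
Solve for epsilon_axial: epsilon_axial = -epsilon_lateral / nu.
Substitute:
  epsilon_axial = -(-0.0002829) / 0.291
  epsilon_axial = 0.0009722
Final answer: epsilon_axial = 0.0009722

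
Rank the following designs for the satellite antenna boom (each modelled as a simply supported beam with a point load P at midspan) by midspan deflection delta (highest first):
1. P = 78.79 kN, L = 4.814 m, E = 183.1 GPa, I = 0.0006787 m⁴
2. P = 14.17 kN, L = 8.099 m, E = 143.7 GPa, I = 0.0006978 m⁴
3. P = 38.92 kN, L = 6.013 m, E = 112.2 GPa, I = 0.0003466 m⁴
Model: a simply supported beam with a point load P at midspan, so delta = (P·L^3) / (48·E·I) (SI units).
  Case 1: delta = (78790 × 4.814^3) / (48 × (1.831 × 10¹¹) × 0.0006787) = 0.001474 m = 1.474 mm
  Case 2: delta = (14170 × 8.099^3) / (48 × (1.437 × 10¹¹) × 0.0006978) = 0.001564 m = 1.564 mm
  Case 3: delta = (38920 × 6.013^3) / (48 × (1.122 × 10¹¹) × 0.0003466) = 0.004533 m = 4.533 mm
Ordering: 4.533 mm (case 3) > 1.564 mm (case 2) > 1.474 mm (case 1)
Final answer: 3, 2, 1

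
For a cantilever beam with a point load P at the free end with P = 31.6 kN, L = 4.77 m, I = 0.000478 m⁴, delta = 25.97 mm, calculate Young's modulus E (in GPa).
Model: a cantilever beam with a point load P at the free end, so delta = (P·L^3) / (3·E·I).
Solve for E: E = (P·L^3) / (3·delta·I).
Convert to SI units:
  P = 31.6 kN = 31600 N
  delta = 25.97 mm = 0.02597 m
Substitute:
  E = (31600 × 4.77^3) / (3 × 0.02597 × 0.000478)
  E = 9.209 × 10¹⁰ Pa
Convert: E = 9.209 × 10¹⁰ Pa = 92.09 GPa
Final answer: E = 92.09 GPa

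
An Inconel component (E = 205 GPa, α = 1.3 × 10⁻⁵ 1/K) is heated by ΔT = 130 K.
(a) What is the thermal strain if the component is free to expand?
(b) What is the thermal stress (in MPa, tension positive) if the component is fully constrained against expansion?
(a) Free thermal strain ε_th = α·ΔT = (1.3 × 10⁻⁵) × 130 = 0.00169
(b) Fully constrained, the expansion is suppressed, so σ = -E·α·ΔT. Convert E = 205 GPa = 2.05 × 10¹¹ Pa.
  σ = -(2.05 × 10¹¹) × (1.3 × 10⁻⁵) × 130 = -3.464 × 10⁸ Pa = -346.4 MPa (compressive)
Final answer: (a) ε_th = 0.00169, (b) σ = -346.4 MPa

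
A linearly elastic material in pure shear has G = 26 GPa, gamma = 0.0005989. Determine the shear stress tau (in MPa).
Model: a linearly elastic material in pure shear, so tau = G·gamma.
Convert to SI units:
  G = 26 GPa = 2.6 × 10¹⁰ Pa
Substitute:
  tau = (2.6 × 10¹⁰) × 0.0005989
  tau = 1.557 × 10⁷ Pa
Convert: tau = 1.557 × 10⁷ Pa = 15.57 MPa
Final answer: tau = 15.57 MPa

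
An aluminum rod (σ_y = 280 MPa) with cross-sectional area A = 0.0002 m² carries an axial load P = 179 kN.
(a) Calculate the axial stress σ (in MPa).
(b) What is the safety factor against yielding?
(a) Axial stress σ = P/A. Convert P = 179 kN = 179000 N.
  σ = 179000 / 0.0002 = 8.95 × 10⁸ Pa = 895 MPa
(b) Safety factor SF = σ_y/σ = 280 / 895 = 0.3128
Final answer: (a) σ = 895 MPa, (b) SF = 0.3128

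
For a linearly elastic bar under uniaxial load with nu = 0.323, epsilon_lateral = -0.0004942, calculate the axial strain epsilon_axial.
Model: a linearly elastic bar under uniaxial load, so epsilon_lateral = -nu·epsilon_axial.
Solve for epsilon_axial: epsilon_axial = -epsilon_lateral / nu.
Substitute:
  epsilon_axial = -(-0.0004942) / 0.323
  epsilon_axial = 0.00153
Final answer: epsilon_axial = 0.00153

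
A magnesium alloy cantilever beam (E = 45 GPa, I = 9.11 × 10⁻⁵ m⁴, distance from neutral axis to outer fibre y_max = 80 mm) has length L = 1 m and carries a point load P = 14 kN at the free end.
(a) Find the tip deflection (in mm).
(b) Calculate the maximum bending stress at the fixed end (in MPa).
(a) Tip deflection of a cantilever with an end point load: δ = P·L^3 / (3·E·I). Convert P = 14 kN = 14000 N, E = 45 GPa = 4.5 × 10¹⁰ Pa.
  δ = (14000 × 1^3) / (3 × (4.5 × 10¹⁰) × (9.11 × 10⁻⁵)) = 0.001138 m = 1.138 mm
(b) Maximum bending moment at the fixed end: M = P·L = 14000 × 1 = 14000 N·m. Convert y_max = 80 mm = 0.08 m.
  σ = M·y_max / I = (14000 × 0.08) / (9.11 × 10⁻⁵) = 1.229 × 10⁷ Pa = 12.29 MPa
Final answer: (a) δ = 1.138 mm, (b) σ = 12.29 MPa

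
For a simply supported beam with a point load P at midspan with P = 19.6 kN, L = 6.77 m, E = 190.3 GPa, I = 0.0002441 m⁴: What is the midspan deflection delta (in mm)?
Model: a simply supported beam with a point load P at midspan, so delta = (P·L^3) / (48·E·I).
Convert to SI units:
  P = 19.6 kN = 19600 N
  E = 190.3 GPa = 1.903 × 10¹¹ Pa
Substitute:
  delta = (19600 × 6.77^3) / (48 × (1.903 × 10¹¹) × 0.0002441)
  delta = 0.002728 m
Convert: delta = 0.002728 m = 2.728 mm
Final answer: delta = 2.728 mm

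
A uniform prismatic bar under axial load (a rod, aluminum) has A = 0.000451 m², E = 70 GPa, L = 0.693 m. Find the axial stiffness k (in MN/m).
Model: a uniform prismatic bar under axial load, so k = (A·E) / L.
Convert to SI units:
  E = 70 GPa = 7 × 10¹⁰ Pa
Substitute:
  k = (0.000451 × (7 × 10¹⁰)) / 0.693
  k = 4.556 × 10⁷ N/m
Convert: k = 4.556 × 10⁷ N/m = 45.56 MN/m
Final answer: k = 45.56 MN/m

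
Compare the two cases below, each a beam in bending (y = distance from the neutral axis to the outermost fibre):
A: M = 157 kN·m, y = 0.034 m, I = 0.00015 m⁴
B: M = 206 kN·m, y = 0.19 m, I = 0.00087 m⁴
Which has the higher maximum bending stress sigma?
Model: a beam in bending (y = distance from the neutral axis to the outermost fibre), so sigma = (M·y) / I (SI units).
  A: sigma = (157000 × 0.034) / 0.00015 = 3.559 × 10⁷ Pa = 35.59 MPa
  B: sigma = (206000 × 0.19) / 0.00087 = 4.499 × 10⁷ Pa = 44.99 MPa
44.99 MPa > 35.59 MPa, so B is larger.
Final answer: B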